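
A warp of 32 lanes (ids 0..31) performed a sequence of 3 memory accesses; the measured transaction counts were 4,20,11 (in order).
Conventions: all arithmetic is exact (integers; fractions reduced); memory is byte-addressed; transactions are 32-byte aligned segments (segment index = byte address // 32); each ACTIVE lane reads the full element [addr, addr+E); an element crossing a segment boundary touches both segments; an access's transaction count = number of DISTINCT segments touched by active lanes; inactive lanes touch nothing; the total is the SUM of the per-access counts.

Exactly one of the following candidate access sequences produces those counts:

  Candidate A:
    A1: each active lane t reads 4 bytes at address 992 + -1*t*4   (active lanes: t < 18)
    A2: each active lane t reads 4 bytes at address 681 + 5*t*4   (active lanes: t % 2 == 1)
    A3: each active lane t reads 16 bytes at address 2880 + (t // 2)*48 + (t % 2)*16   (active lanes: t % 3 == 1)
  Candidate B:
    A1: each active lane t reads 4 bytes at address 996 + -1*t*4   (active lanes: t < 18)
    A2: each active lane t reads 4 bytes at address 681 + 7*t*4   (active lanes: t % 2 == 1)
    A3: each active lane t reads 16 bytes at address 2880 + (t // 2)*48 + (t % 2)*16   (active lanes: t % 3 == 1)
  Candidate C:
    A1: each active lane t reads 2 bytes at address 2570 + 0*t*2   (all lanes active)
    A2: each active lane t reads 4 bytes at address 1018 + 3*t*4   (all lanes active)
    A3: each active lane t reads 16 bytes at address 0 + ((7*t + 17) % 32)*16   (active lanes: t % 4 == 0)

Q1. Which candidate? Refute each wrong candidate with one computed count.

B: A1 gives 3 transactions, not 4
C: A1 gives 1 transaction, not 4
A: all counts match (4,20,11)

Answer: A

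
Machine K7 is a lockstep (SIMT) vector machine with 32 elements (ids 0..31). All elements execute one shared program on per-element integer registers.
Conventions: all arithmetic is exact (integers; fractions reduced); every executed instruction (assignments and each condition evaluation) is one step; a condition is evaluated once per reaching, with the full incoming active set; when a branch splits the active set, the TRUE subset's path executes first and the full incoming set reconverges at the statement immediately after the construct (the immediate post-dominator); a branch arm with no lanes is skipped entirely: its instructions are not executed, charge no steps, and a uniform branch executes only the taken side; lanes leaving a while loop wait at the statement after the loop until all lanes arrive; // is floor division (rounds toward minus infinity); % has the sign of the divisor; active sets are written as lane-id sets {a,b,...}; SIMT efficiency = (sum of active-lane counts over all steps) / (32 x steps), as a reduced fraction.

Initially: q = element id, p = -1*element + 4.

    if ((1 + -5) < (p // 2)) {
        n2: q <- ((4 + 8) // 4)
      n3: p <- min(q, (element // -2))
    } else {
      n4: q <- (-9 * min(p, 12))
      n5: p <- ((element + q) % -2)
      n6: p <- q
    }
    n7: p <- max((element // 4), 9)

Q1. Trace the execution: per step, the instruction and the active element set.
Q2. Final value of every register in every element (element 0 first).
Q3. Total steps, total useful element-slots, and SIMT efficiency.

step 0: eval ((1 + -5) < (p // 2))   {0,1,2,3,4,5,6,7,8,9,10,11,12,13,14,15,16,17,18,19,20,21,22,23,24,25,26,27,28,29,30,31}
step 1: q <- ((4 + 8) // 4)          {0,1,2,3,4,5,6,7,8,9,10}
step 2: p <- min(q, (element // -2)) {0,1,2,3,4,5,6,7,8,9,10}
step 3: q <- (-9 * min(p, 12))       {11,12,13,14,15,16,17,18,19,20,21,22,23,24,25,26,27,28,29,30,31}
step 4: p <- ((element + q) % -2)    {11,12,13,14,15,16,17,18,19,20,21,22,23,24,25,26,27,28,29,30,31}
step 5: p <- q                       {11,12,13,14,15,16,17,18,19,20,21,22,23,24,25,26,27,28,29,30,31}
step 6: p <- max((element // 4), 9)  {0,1,2,3,4,5,6,7,8,9,10,11,12,13,14,15,16,17,18,19,20,21,22,23,24,25,26,27,28,29,30,31}

Answer: 7 steps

q: 3,3,3,3,3,3,3,3,3,3,3,63,72,81,90,99,108,117,126,135,144,153,162,171,180,189,198,207,216,225,234,243
p: 9,9,9,9,9,9,9,9,9,9,9,9,9,9,9,9,9,9,9,9,9,9,9,9,9,9,9,9,9,9,9,9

steps = 7; useful = 149; efficiency = 149/224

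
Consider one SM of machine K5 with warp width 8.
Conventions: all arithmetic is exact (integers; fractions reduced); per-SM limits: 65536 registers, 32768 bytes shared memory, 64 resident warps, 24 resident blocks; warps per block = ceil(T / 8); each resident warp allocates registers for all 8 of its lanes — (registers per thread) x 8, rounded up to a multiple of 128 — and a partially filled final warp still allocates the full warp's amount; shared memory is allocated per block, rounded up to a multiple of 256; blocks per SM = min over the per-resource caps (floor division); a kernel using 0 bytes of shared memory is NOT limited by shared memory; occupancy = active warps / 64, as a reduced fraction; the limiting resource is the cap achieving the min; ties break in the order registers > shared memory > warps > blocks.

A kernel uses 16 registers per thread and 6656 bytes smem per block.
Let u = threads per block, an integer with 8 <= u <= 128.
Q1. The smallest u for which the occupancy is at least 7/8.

Answer: u = 105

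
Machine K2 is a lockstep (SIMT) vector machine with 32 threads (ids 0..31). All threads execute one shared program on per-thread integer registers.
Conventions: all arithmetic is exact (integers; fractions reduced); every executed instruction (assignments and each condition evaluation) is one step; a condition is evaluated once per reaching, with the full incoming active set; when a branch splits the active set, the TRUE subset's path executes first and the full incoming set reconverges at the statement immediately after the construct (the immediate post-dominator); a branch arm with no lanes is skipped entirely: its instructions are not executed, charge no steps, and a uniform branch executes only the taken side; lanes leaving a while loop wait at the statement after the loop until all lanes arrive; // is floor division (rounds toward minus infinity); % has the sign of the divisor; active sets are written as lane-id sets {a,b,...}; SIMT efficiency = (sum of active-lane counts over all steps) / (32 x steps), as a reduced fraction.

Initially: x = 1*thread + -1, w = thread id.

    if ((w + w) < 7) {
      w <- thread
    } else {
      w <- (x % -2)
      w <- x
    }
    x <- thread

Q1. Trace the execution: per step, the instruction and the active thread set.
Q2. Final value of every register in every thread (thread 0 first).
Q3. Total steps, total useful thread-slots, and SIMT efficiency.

step 0: eval ((w + w) < 7)           {0,1,2,3,4,5,6,7,8,9,10,11,12,13,14,15,16,17,18,19,20,21,22,23,24,25,26,27,28,29,30,31}
step 1: w <- thread                  {0,1,2,3}
step 2: w <- (x % -2)                {4,5,6,7,8,9,10,11,12,13,14,15,16,17,18,19,20,21,22,23,24,25,26,27,28,29,30,31}
step 3: w <- x                       {4,5,6,7,8,9,10,11,12,13,14,15,16,17,18,19,20,21,22,23,24,25,26,27,28,29,30,31}
step 4: x <- thread                  {0,1,2,3,4,5,6,7,8,9,10,11,12,13,14,15,16,17,18,19,20,21,22,23,24,25,26,27,28,29,30,31}

Answer: 5 steps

x: 0,1,2,3,4,5,6,7,8,9,10,11,12,13,14,15,16,17,18,19,20,21,22,23,24,25,26,27,28,29,30,31
w: 0,1,2,3,3,4,5,6,7,8,9,10,11,12,13,14,15,16,17,18,19,20,21,22,23,24,25,26,27,28,29,30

steps = 5; useful = 124; efficiency = 124/160 = 31/40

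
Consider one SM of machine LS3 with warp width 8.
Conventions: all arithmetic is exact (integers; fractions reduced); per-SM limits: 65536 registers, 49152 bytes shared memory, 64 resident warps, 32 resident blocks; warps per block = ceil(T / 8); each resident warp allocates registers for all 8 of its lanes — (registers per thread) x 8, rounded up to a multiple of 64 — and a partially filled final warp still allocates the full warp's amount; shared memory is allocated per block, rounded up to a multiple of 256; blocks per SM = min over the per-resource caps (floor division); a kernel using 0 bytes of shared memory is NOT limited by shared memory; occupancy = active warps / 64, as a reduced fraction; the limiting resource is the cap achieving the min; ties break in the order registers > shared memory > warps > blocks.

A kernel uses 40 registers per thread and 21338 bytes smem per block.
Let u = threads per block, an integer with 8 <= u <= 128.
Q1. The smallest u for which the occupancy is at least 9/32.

Answer: u = 65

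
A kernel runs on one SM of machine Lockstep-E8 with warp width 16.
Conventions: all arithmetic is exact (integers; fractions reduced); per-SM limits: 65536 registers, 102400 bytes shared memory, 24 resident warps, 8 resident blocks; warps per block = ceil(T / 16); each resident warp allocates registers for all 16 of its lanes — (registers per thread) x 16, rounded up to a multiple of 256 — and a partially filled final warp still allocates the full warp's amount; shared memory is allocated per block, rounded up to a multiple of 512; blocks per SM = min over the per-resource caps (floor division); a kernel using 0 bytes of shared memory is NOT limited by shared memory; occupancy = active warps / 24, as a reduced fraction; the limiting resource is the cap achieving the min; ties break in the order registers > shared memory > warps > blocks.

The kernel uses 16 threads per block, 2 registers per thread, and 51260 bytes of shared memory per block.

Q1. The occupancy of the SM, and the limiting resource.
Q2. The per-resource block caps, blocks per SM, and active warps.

Answer: occupancy 1/24, limited by shared memory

registers: 256 blocks
shared memory: 1 block
warps: 24 blocks
blocks: 8 blocks

Answer: 1 block, 1 active warp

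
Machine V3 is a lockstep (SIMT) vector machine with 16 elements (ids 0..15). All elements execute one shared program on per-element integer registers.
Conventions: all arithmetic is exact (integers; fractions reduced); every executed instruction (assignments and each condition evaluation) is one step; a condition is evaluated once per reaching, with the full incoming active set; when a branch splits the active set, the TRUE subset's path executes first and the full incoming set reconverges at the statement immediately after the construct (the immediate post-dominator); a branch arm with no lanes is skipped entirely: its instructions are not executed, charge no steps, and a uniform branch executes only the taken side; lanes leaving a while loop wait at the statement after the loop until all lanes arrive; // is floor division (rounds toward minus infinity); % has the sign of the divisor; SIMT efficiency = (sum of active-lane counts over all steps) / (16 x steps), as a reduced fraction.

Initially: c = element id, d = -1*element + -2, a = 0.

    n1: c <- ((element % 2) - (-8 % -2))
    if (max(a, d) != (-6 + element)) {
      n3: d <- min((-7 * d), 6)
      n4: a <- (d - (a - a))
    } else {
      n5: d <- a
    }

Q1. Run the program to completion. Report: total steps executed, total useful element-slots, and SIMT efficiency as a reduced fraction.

Answer: 5 steps, 63 useful, 63/80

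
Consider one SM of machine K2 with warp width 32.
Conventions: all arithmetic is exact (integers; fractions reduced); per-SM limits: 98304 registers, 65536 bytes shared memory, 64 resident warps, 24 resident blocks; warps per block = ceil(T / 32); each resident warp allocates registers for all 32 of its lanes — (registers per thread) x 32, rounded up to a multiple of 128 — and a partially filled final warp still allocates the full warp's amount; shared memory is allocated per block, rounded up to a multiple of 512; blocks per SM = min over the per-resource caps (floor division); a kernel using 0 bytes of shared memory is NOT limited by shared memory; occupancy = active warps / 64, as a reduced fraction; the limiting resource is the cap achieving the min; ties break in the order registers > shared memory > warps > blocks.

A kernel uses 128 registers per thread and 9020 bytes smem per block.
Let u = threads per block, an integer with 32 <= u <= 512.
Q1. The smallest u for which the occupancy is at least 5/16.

Answer: u = 65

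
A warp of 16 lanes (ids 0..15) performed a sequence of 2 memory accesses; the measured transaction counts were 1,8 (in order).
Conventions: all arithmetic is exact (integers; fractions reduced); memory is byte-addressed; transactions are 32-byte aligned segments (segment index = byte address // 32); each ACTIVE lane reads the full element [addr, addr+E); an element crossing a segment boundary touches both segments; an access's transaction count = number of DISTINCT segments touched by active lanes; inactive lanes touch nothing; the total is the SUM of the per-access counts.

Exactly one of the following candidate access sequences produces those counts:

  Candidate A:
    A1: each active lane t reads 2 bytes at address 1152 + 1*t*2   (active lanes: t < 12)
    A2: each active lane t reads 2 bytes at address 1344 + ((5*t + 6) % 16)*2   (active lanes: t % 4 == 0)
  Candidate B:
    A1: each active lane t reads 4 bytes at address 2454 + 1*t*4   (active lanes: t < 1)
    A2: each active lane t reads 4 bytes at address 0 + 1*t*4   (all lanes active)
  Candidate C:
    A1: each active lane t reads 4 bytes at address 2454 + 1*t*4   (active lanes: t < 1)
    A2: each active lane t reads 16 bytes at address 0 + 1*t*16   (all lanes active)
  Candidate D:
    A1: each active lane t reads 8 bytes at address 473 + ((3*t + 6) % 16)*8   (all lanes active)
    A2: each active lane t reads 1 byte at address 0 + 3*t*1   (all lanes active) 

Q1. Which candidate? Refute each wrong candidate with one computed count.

A: A2 gives 1 transaction, not 8
B: A2 gives 2 transactions, not 8
D: A1 gives 5 transactions, not 1
C: all counts match (1,8)

Answer: C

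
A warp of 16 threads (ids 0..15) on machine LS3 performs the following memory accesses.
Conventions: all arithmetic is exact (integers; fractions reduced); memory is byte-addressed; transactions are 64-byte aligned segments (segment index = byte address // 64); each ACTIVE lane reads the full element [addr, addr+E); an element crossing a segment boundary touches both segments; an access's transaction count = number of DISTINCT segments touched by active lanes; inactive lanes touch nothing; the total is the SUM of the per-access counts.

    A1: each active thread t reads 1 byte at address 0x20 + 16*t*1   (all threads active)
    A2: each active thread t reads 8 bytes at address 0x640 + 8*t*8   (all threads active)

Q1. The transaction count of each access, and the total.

A1: 5 transactions
A2: 16 transactions

Answer: 5,16; total 21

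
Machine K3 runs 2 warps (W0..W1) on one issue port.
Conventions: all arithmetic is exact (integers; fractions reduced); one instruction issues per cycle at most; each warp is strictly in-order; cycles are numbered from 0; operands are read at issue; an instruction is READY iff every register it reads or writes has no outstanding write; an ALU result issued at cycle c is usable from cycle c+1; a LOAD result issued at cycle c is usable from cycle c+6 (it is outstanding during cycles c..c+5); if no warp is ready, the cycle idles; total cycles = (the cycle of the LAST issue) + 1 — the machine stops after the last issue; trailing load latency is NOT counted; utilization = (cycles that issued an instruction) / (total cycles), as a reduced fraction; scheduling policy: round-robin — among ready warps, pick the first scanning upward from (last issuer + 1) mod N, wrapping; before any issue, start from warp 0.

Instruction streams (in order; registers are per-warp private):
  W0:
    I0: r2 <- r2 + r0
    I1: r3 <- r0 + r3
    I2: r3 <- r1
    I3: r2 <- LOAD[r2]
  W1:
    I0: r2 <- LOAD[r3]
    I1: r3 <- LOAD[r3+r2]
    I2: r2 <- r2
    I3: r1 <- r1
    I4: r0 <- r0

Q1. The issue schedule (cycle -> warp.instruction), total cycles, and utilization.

cycle 0: W0.I0
cycle 1: W1.I0
cycle 2: W0.I1
cycle 3: W0.I2
cycle 4: W0.I3
cycle 5: idle
cycle 6: idle
cycle 7: W1.I1
cycle 8: W1.I2
cycle 9: W1.I3
cycle 10: W1.I4

Answer: 11 cycles, utilization 9/11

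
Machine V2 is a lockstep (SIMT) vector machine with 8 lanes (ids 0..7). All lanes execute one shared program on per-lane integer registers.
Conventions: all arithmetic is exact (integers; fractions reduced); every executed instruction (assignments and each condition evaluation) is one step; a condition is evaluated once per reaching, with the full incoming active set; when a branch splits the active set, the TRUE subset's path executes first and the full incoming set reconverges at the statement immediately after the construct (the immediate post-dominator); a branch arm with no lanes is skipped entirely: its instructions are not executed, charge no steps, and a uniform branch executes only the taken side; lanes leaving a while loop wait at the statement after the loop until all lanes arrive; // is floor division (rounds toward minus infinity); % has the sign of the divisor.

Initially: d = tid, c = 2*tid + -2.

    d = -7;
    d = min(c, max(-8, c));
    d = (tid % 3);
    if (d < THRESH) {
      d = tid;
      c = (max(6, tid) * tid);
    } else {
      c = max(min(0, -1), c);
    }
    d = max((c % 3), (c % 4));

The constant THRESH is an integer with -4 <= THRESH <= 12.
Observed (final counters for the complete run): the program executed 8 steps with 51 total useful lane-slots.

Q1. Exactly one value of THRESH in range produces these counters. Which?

Answer: THRESH = 1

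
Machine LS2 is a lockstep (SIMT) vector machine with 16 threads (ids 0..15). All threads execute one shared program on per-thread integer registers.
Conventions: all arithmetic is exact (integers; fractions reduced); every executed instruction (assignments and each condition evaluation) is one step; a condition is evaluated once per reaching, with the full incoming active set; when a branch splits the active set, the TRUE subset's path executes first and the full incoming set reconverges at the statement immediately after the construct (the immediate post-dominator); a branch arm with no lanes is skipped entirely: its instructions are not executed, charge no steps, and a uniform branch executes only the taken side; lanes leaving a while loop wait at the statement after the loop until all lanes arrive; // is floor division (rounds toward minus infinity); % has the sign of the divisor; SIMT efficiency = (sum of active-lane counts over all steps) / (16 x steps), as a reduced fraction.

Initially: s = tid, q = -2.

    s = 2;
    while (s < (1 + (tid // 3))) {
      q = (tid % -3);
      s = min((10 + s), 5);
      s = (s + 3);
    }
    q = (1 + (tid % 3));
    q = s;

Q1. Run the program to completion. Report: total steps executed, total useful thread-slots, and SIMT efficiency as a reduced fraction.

Answer: 8 steps, 104 useful, 13/16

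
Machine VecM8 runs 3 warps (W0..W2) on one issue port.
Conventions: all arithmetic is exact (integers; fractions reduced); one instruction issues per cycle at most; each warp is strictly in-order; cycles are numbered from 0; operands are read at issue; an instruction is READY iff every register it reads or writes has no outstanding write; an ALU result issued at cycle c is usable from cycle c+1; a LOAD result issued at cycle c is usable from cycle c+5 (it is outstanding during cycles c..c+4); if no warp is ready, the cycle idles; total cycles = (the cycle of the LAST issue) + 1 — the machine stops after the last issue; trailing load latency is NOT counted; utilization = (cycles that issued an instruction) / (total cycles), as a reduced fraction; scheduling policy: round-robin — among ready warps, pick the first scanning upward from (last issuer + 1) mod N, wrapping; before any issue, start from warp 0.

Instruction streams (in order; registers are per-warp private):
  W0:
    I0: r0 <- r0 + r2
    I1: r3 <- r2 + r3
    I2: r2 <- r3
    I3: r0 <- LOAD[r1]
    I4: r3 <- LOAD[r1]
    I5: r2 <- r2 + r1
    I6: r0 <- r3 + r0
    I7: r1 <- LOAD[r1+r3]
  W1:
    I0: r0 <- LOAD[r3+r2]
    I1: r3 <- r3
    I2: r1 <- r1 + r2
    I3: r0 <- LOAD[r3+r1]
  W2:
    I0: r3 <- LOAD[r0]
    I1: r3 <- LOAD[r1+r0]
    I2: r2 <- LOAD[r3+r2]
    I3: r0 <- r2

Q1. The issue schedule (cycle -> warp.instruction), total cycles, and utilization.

cycle 0: W0.I0
cycle 1: W1.I0
cycle 2: W2.I0
cycle 3: W0.I1
cycle 4: W1.I1
cycle 5: W0.I2
cycle 6: W1.I2
cycle 7: W2.I1
cycle 8: W0.I3
cycle 9: W1.I3
cycle 10: W0.I4
cycle 11: W0.I5
cycle 12: W2.I2
cycle 13: idle
cycle 14: idle
cycle 15: W0.I6
cycle 16: W0.I7
cycle 17: W2.I3

Answer: 18 cycles, utilization 8/9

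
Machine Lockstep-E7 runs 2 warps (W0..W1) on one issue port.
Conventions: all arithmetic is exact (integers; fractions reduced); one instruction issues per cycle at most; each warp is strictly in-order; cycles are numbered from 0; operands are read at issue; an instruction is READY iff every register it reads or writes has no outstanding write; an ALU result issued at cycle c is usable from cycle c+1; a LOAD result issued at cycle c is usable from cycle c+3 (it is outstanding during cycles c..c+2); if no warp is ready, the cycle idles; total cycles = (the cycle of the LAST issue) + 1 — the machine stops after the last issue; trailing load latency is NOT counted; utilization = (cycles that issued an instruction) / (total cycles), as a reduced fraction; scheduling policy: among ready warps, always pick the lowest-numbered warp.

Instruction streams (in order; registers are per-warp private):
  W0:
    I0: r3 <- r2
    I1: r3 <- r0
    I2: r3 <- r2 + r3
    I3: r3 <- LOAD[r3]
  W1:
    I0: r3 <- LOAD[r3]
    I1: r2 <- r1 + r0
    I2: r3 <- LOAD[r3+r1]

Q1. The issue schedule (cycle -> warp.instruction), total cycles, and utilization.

cycle 0: W0.I0
cycle 1: W0.I1
cycle 2: W0.I2
cycle 3: W0.I3
cycle 4: W1.I0
cycle 5: W1.I1
cycle 6: idle
cycle 7: W1.I2

Answer: 8 cycles, utilization 7/8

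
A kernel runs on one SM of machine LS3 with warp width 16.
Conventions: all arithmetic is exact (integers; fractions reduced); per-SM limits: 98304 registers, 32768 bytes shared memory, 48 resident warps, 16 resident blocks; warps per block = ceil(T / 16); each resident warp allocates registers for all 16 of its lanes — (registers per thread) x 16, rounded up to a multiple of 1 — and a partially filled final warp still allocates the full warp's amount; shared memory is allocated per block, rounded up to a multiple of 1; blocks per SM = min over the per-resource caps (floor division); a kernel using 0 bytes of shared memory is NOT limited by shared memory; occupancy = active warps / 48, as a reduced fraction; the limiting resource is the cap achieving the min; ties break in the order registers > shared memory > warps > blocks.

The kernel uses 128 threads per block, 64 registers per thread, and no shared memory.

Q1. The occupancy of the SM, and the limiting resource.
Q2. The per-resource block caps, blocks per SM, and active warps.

Answer: occupancy 1, limited by warps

registers: 12 blocks
shared memory: no limit (kernel uses none)
warps: 6 blocks
blocks: 16 blocks

Answer: 6 blocks, 48 active warps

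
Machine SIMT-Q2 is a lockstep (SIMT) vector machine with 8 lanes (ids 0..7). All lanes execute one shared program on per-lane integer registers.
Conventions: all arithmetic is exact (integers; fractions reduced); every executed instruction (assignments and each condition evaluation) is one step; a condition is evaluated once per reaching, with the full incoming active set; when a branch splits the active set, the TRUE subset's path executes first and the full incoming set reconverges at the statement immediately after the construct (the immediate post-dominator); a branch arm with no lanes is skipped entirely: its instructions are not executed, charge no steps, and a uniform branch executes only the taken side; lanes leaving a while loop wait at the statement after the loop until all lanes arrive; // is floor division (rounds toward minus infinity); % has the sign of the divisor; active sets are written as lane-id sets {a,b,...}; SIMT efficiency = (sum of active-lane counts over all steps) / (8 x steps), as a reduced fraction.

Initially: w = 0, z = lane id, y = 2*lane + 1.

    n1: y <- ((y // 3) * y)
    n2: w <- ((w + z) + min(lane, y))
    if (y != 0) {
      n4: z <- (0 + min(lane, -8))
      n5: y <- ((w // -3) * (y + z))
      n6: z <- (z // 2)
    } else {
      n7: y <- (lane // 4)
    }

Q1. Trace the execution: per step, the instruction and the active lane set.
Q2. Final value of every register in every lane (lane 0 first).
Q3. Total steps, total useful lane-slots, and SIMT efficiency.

step 0: y <- ((y // 3) * y)          {0,1,2,3,4,5,6,7}
step 1: w <- ((w + z) + min(lane, y)) {0,1,2,3,4,5,6,7}
step 2: eval (y != 0)                {0,1,2,3,4,5,6,7}
step 3: z <- (0 + min(lane, -8))     {1,2,3,4,5,6,7}
step 4: y <- ((w // -3) * (y + z))   {1,2,3,4,5,6,7}
step 5: z <- (z // 2)                {1,2,3,4,5,6,7}
step 6: y <- (lane // 4)             {0}

Answer: 7 steps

w: 0,2,4,6,8,10,12,14
z: 0,-4,-4,-4,-4,-4,-4,-4
y: 0,5,6,-12,-57,-100,-176,-335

steps = 7; useful = 46; efficiency = 46/56 = 23/28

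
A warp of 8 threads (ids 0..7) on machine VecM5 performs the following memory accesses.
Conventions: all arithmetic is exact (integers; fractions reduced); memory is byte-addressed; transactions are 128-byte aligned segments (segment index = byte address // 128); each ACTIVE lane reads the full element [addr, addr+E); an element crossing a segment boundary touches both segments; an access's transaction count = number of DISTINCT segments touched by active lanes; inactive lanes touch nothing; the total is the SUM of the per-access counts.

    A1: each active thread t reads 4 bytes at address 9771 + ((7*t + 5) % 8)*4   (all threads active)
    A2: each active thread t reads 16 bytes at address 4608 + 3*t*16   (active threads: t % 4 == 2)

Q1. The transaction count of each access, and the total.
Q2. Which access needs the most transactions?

A1: 1 transaction
A2: 2 transactions

Answer: 1,2; total 3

Answer: A2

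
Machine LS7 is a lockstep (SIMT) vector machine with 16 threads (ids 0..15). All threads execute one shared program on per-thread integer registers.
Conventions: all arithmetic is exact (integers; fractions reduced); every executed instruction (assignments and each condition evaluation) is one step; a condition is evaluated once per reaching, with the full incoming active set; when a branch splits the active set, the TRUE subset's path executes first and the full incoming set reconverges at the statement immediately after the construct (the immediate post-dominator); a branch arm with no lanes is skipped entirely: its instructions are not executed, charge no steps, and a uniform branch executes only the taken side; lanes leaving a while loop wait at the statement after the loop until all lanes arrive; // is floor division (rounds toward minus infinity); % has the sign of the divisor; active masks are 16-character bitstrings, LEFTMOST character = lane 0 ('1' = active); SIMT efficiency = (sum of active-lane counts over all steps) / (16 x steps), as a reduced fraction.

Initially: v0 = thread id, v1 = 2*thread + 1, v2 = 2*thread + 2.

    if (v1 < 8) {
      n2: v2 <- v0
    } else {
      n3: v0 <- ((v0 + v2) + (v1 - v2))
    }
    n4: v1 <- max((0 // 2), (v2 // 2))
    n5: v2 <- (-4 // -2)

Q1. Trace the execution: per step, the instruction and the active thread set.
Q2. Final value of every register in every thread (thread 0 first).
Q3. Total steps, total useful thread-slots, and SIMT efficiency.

step 0: eval (v1 < 8)                1111111111111111
step 1: v2 <- v0                     1111000000000000
step 2: v0 <- ((v0 + v2) + (v1 - v2)) 0000111111111111
step 3: v1 <- max((0 // 2), (v2 // 2)) 1111111111111111
step 4: v2 <- (-4 // -2)             1111111111111111

Answer: 5 steps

v0: 0,1,2,3,13,16,19,22,25,28,31,34,37,40,43,46
v1: 0,0,1,1,5,6,7,8,9,10,11,12,13,14,15,16
v2: 2,2,2,2,2,2,2,2,2,2,2,2,2,2,2,2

steps = 5; useful = 64; efficiency = 64/80 = 4/5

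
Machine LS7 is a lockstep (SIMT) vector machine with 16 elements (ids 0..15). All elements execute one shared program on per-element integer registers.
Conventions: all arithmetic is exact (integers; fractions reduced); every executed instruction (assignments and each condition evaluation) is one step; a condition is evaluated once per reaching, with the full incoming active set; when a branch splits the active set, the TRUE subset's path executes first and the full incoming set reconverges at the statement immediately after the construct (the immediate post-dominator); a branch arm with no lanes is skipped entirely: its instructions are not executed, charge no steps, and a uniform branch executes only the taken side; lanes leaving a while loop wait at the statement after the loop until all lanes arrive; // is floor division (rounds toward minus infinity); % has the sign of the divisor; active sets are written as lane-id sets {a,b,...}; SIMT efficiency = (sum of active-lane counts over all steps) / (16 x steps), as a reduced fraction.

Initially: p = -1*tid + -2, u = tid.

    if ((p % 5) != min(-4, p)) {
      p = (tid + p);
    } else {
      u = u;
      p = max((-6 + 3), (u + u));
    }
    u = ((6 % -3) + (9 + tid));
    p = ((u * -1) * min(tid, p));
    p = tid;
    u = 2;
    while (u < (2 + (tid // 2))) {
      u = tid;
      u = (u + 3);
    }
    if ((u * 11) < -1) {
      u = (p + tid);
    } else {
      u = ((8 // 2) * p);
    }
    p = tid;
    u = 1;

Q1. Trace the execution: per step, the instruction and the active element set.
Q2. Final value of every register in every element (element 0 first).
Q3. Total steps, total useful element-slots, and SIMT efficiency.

step 0: eval ((p % 5) != min(-4, p)) {0,1,2,3,4,5,6,7,8,9,10,11,12,13,14,15}
step 1: p <- (tid + p)               {0,1,2,3,4,5,6,7,8,9,10,11,12,13,14,15}
step 2: u <- ((6 % -3) + (9 + tid))  {0,1,2,3,4,5,6,7,8,9,10,11,12,13,14,15}
step 3: p <- ((u * -1) * min(tid, p)) {0,1,2,3,4,5,6,7,8,9,10,11,12,13,14,15}
step 4: p <- tid                     {0,1,2,3,4,5,6,7,8,9,10,11,12,13,14,15}
step 5: u <- 2                       {0,1,2,3,4,5,6,7,8,9,10,11,12,13,14,15}
step 6: eval (u < (2 + (tid // 2)))  {0,1,2,3,4,5,6,7,8,9,10,11,12,13,14,15}
step 7: u <- tid                     {2,3,4,5,6,7,8,9,10,11,12,13,14,15}
step 8: u <- (u + 3)                 {2,3,4,5,6,7,8,9,10,11,12,13,14,15}
step 9: eval (u < (2 + (tid // 2)))  {2,3,4,5,6,7,8,9,10,11,12,13,14,15}
step 10: eval ((u * 11) < -1)         {0,1,2,3,4,5,6,7,8,9,10,11,12,13,14,15}
step 11: u <- ((8 // 2) * p)          {0,1,2,3,4,5,6,7,8,9,10,11,12,13,14,15}
step 12: p <- tid                     {0,1,2,3,4,5,6,7,8,9,10,11,12,13,14,15}
step 13: u <- 1                       {0,1,2,3,4,5,6,7,8,9,10,11,12,13,14,15}

Answer: 14 steps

p: 0,1,2,3,4,5,6,7,8,9,10,11,12,13,14,15
u: 1,1,1,1,1,1,1,1,1,1,1,1,1,1,1,1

steps = 14; useful = 218; efficiency = 218/224 = 109/112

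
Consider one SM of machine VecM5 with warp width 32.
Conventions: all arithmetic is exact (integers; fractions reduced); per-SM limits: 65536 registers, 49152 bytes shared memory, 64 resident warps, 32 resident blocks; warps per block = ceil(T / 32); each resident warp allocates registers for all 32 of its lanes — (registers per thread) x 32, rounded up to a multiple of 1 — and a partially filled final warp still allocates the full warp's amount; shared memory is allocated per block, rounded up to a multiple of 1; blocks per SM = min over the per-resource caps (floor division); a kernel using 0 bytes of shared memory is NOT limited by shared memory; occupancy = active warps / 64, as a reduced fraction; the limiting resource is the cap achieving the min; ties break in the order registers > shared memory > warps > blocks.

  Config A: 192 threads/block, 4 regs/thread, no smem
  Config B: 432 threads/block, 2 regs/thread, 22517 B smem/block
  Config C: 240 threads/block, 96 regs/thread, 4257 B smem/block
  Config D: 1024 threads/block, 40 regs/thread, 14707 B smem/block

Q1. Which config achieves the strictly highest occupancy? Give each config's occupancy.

occupancies: A 15/16, B 7/16, C 1/4, D 1/2

Answer: A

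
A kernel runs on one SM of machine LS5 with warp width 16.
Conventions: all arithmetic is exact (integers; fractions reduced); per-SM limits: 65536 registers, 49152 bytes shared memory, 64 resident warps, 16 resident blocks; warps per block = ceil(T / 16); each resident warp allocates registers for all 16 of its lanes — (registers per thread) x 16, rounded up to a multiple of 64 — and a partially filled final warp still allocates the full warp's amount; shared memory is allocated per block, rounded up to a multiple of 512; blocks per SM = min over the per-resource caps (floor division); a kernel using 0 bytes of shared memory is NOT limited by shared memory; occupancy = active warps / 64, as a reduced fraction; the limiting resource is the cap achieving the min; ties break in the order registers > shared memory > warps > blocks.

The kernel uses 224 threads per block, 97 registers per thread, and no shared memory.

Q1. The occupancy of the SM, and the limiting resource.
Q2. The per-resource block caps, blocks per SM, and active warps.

Answer: occupancy 7/16, limited by registers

registers: 2 blocks
shared memory: no limit (kernel uses none)
warps: 4 blocks
blocks: 16 blocks

Answer: 2 blocks, 28 active warps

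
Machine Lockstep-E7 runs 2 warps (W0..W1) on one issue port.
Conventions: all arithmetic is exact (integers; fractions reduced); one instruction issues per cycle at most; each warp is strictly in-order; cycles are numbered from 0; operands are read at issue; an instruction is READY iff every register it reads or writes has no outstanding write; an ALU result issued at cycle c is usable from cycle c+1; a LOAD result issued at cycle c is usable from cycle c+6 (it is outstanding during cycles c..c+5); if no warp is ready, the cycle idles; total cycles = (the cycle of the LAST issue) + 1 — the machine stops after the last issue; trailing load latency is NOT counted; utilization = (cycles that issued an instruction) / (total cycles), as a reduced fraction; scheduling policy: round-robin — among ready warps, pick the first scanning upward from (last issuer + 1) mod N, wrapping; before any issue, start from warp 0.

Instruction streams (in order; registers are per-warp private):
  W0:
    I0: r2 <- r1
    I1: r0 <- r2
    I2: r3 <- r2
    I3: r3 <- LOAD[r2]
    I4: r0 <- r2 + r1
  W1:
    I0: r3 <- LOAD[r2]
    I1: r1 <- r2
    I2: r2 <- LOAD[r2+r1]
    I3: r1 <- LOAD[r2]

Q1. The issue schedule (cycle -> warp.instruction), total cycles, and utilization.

cycle 0: W0.I0
cycle 1: W1.I0
cycle 2: W0.I1
cycle 3: W1.I1
cycle 4: W0.I2
cycle 5: W1.I2
cycle 6: W0.I3
cycle 7: W0.I4
cycle 8: idle
cycle 9: idle
cycle 10: idle
cycle 11: W1.I3

Answer: 12 cycles, utilization 3/4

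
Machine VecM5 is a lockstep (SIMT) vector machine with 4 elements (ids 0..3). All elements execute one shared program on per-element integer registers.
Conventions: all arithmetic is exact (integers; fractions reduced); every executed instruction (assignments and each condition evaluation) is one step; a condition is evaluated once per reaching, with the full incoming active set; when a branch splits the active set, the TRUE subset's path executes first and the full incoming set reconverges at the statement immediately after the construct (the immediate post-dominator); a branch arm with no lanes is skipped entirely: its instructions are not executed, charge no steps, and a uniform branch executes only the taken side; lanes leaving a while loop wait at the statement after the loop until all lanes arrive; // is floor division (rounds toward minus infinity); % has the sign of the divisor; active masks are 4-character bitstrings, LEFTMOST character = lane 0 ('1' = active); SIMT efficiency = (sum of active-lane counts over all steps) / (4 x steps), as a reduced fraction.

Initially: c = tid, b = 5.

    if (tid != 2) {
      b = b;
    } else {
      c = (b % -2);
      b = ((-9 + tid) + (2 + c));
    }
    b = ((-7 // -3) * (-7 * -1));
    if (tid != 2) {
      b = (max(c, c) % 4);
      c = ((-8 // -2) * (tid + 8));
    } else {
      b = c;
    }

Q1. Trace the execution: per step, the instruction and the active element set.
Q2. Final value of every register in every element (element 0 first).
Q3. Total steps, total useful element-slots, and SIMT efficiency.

step 0: eval (tid != 2)              1111
step 1: b <- b                       1101
step 2: c <- (b % -2)                0010
step 3: b <- ((-9 + tid) + (2 + c))  0010
step 4: b <- ((-7 // -3) * (-7 * -1)) 1111
step 5: eval (tid != 2)              1111
step 6: b <- (max(c, c) % 4)         1101
step 7: c <- ((-8 // -2) * (tid + 8)) 1101
step 8: b <- c                       0010

Answer: 9 steps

c: 32,36,-1,44
b: 0,1,-1,3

steps = 9; useful = 24; efficiency = 24/36 = 2/3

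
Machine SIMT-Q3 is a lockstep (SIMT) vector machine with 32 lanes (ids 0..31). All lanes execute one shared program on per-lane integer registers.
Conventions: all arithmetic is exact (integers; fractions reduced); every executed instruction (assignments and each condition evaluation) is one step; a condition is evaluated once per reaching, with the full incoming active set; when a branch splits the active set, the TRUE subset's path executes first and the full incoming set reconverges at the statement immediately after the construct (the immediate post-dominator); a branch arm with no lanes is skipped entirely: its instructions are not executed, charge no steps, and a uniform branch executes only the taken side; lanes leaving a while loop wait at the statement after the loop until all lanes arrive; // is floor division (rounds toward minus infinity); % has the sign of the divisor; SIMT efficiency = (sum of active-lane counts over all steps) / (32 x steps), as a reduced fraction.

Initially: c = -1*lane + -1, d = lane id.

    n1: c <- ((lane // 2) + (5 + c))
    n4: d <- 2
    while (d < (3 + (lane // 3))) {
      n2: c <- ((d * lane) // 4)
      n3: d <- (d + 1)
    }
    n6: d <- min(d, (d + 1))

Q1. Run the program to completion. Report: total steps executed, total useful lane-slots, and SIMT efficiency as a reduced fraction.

Answer: 37 steps, 689 useful, 689/1184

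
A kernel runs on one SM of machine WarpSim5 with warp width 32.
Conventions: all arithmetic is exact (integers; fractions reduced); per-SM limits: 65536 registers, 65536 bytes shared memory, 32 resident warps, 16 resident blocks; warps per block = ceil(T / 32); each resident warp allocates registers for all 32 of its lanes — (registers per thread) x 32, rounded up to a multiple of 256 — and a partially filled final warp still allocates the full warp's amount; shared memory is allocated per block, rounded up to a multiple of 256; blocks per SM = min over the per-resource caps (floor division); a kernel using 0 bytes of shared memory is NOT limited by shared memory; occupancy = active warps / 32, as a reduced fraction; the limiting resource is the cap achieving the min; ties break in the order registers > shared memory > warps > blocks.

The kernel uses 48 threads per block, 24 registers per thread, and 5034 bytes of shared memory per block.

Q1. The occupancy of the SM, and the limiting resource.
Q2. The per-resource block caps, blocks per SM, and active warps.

Answer: occupancy 3/4, limited by shared memory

registers: 42 blocks
shared memory: 12 blocks
warps: 16 blocks
blocks: 16 blocks

Answer: 12 blocks, 24 active warps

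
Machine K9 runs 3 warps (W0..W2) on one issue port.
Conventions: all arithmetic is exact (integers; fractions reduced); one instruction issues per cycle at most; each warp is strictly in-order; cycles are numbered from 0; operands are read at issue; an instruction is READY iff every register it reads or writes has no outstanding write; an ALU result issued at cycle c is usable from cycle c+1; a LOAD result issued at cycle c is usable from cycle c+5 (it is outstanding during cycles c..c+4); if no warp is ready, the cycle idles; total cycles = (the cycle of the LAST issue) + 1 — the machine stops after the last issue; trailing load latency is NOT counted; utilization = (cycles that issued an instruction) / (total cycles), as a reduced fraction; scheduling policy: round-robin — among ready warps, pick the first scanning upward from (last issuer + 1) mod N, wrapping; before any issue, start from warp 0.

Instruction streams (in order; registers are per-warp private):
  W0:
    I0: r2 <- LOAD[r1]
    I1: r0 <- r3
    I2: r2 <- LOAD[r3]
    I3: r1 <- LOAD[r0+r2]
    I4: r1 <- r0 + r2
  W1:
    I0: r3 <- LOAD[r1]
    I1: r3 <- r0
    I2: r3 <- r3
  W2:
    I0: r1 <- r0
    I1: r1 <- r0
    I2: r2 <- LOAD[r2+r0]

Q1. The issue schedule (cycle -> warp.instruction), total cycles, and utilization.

cycle 0: W0.I0
cycle 1: W1.I0
cycle 2: W2.I0
cycle 3: W0.I1
cycle 4: W2.I1
cycle 5: W0.I2
cycle 6: W1.I1
cycle 7: W2.I2
cycle 8: W1.I2
cycle 9: idle
cycle 10: W0.I3
cycle 11: idle
cycle 12: idle
cycle 13: idle
cycle 14: idle
cycle 15: W0.I4

Answer: 16 cycles, utilization 11/16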